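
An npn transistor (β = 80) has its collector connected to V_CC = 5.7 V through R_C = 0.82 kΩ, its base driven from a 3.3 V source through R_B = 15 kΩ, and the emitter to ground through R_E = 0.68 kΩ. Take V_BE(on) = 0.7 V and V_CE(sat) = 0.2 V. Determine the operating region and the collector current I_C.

active; I_C ≈ 3 mA

Assume active. Base-emitter loop: I_B = (V_BB − V_BE)/(R_B + (β+1)R_E) = (3.3 − 0.7)/(15 + 81×0.68) = 0.0371 mA.
I_C = β·I_B = 80×0.0371 = 2.97 mA.
V_CE = V_CC − I_C·R_C − I_E·R_E = 5.7 − 2.97×0.82 − 3.01×0.68 = 1.22 V > V_CE(sat), so the active-region assumption holds.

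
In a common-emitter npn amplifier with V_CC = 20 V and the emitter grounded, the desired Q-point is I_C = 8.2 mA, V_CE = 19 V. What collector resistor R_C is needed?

Collector loop: V_CC = I_C·R_C + V_CE.
R_C = (V_CC − V_CE)/I_C = (20 − 19)/8.2 = 0.122 kΩ.

R_C ≈ 0.12 kΩ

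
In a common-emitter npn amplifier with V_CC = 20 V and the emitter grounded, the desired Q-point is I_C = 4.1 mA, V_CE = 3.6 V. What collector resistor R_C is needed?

Collector loop: V_CC = I_C·R_C + V_CE.
R_C = (V_CC − V_CE)/I_C = (20 − 3.6)/4.1 = 4 kΩ.

R_C ≈ 4 kΩ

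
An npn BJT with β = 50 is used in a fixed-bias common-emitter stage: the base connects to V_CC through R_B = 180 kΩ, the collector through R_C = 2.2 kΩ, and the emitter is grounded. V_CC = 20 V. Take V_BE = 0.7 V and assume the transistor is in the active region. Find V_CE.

Base loop: V_CC = I_B·R_B + V_BE, so I_B = (20 − 0.7)/180 kΩ = 0.107 mA.
In the active region I_C = β·I_B = 50 × 0.107 = 5.36 mA.
Collector loop: V_CE = V_CC − I_C·R_C = 20 − 5.36×2.2 = 8.21 V.
Since V_CE = 8.21 V > V_CE(sat) ≈ 0.2 V, the transistor is in the active region as assumed.

V_CE ≈ 8.2 V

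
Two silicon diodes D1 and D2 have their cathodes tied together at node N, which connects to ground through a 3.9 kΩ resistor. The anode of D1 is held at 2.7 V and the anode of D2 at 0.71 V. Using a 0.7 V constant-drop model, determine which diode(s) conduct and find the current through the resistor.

Only D1 conducts; I_R ≈ 0.51 mA

Assume both conduct. Then node N would need to be at both 2.7−0.7 = 2 V and 0.71−0.7 = 0.01 V, which is impossible.
Assume only D1 conducts: V_N = 2.7 − 0.7 = 2 V, so I_R = 2/3.9 = 0.513 mA.
Check D2: its anode-to-cathode voltage is 0.71 − 2 = -1.29 V < 0.7 V, so it is off. The assumption is consistent.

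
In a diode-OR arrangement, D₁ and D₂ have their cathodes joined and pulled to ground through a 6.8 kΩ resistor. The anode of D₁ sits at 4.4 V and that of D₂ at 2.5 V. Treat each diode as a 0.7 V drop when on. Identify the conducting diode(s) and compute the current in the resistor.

Assume both conduct. Then node N would need to be at both 4.4−0.7 = 3.7 V and 2.5−0.7 = 1.8 V, which is impossible.
Assume only D₁ conducts: V_N = 4.4 − 0.7 = 3.7 V, so I_R = 3.7/6.8 = 0.544 mA.
Check D₂: its anode-to-cathode voltage is 2.5 − 3.7 = -1.2 V < 0.7 V, so it is off. The assumption is consistent.

Only D₁ conducts; I_R ≈ 0.54 mA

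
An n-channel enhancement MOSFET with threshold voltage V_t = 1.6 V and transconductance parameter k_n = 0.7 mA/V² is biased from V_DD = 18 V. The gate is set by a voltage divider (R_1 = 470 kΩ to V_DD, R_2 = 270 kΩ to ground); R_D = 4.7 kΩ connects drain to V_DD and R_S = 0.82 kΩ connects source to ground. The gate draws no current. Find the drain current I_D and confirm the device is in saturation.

V_G = V_DD·R_2/(R_1+R_2) = 18×270/740 = 6.57 V.
Assume saturation: I_D = (k_n/2)(V_GS − V_t)² with V_GS = V_G − I_D·R_S = 6.57 − 0.82·I_D.
Substituting gives 0.235·I_D² − 3.85·I_D + 8.64 = 0, with roots I_D = 2.68 or 13.7 mA.
The root I_D = 13.7 mA gives V_GS = -4.65 V ≤ V_t, so take I_D = 2.68 mA.
Then V_GS = 4.37 V and V_DS = V_DD − I_D(R_D+R_S) = 18 − 2.68×5.52 = 3.19 V.
Saturation requires V_DS ≥ V_GS − V_t = 2.77 V; 3.19 ≥ 2.77 ✓.

I_D ≈ 2.7 mA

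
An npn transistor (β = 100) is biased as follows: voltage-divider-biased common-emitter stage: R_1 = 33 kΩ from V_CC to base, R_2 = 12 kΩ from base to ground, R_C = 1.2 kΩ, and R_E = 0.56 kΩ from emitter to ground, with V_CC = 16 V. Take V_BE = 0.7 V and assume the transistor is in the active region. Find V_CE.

Thevenize the base divider: V_Th = V_CC·R_2/(R_1+R_2) = 16×12/45 = 4.27 V, R_Th = R_1‖R_2 = 8.8 kΩ.
Base-emitter loop: V_Th = I_B·R_Th + V_BE + (β+1)I_B·R_E, so I_B = (4.27 − 0.7) / (8.8 + 101×0.56) = 0.0546 mA.
I_C = β·I_B = 100×0.0546 = 5.46 mA, and I_E = (β+1)I_B = 5.51 mA.
V_CE = V_CC − I_C·R_C − I_E·R_E = 16 − 5.46×1.2 − 5.51×0.56 = 6.37 V.
V_CE = 6.37 V > 0.2 V confirms active-region operation.

V_CE ≈ 6.4 V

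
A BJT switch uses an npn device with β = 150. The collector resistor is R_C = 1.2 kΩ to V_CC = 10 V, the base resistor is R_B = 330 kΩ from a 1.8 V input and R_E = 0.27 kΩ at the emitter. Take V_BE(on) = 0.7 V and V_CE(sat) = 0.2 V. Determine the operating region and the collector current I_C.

active; I_C ≈ 0.45 mA

Assume active. Base-emitter loop: I_B = (V_BB − V_BE)/(R_B + (β+1)R_E) = (1.8 − 0.7)/(330 + 151×0.27) = 0.00297 mA.
I_C = β·I_B = 150×0.00297 = 0.445 mA.
V_CE = V_CC − I_C·R_C − I_E·R_E = 10 − 0.445×1.2 − 0.448×0.27 = 9.35 V > V_CE(sat), so the active-region assumption holds.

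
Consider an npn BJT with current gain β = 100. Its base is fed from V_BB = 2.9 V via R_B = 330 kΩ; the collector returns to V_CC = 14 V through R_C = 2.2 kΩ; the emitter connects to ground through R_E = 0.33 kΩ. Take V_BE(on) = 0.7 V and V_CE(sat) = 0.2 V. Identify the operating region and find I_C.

active; I_C ≈ 0.61 mA

Assume active. Base-emitter loop: I_B = (V_BB − V_BE)/(R_B + (β+1)R_E) = (2.9 − 0.7)/(330 + 101×0.33) = 0.00606 mA.
I_C = β·I_B = 100×0.00606 = 0.606 mA.
V_CE = V_CC − I_C·R_C − I_E·R_E = 14 − 0.606×2.2 − 0.612×0.33 = 12.5 V > V_CE(sat), so the active-region assumption holds.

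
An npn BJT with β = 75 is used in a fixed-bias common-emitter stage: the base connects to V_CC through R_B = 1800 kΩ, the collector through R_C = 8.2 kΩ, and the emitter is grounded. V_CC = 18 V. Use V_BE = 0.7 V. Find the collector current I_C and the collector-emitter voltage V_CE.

Base loop: V_CC = I_B·R_B + V_BE, so I_B = (18 − 0.7)/1800 kΩ = 0.00961 mA.
In the active region I_C = β·I_B = 75 × 0.00961 = 0.721 mA.
Collector loop: V_CE = V_CC − I_C·R_C = 18 − 0.721×8.2 = 12.1 V.
Since V_CE = 12.1 V > V_CE(sat) ≈ 0.2 V, the transistor is in the active region as assumed.

I_C ≈ 0.72 mA, V_CE ≈ 12 V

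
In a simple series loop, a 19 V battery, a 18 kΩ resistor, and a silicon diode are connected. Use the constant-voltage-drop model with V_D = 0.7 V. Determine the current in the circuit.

KVL around the loop: 19 = V_D + I·R = 0.7 + I × 18 kΩ.
So I = (19 − 0.7) / 18 kΩ = 18.3 / 18 = 1.02 mA.

I ≈ 1 mA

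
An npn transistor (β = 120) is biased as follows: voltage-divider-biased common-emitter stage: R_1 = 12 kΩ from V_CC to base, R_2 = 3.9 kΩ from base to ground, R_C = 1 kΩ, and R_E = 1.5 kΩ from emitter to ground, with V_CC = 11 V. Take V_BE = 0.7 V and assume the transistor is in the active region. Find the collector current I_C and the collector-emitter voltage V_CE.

Thevenize the base divider: V_Th = V_CC·R_2/(R_1+R_2) = 11×3.9/15.9 = 2.7 V, R_Th = R_1‖R_2 = 2.94 kΩ.
Base-emitter loop: V_Th = I_B·R_Th + V_BE + (β+1)I_B·R_E, so I_B = (2.7 − 0.7) / (2.94 + 121×1.5) = 0.0108 mA.
I_C = β·I_B = 120×0.0108 = 1.3 mA, and I_E = (β+1)I_B = 1.31 mA.
V_CE = V_CC − I_C·R_C − I_E·R_E = 11 − 1.3×1 − 1.31×1.5 = 7.73 V.
V_CE = 7.73 V > 0.2 V confirms active-region operation.

I_C ≈ 1.3 mA, V_CE ≈ 7.7 V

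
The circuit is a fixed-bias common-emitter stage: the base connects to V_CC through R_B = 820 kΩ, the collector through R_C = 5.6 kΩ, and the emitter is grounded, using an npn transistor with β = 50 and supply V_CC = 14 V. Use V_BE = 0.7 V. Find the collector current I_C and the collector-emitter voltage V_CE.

Base loop: V_CC = I_B·R_B + V_BE, so I_B = (14 − 0.7)/820 kΩ = 0.0162 mA.
In the active region I_C = β·I_B = 50 × 0.0162 = 0.811 mA.
Collector loop: V_CE = V_CC − I_C·R_C = 14 − 0.811×5.6 = 9.46 V.
Since V_CE = 9.46 V > V_CE(sat) ≈ 0.2 V, the transistor is in the active region as assumed.

I_C ≈ 0.81 mA, V_CE ≈ 9.5 V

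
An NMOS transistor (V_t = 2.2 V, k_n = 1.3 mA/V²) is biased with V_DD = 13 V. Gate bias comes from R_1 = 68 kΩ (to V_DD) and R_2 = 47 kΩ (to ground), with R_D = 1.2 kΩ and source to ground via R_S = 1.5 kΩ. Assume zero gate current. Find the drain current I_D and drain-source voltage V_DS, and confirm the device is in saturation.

I_D ≈ 1.2 mA, V_DS ≈ 9.8 V

V_G = V_DD·R_2/(R_1+R_2) = 13×47/115 = 5.31 V.
Assume saturation: I_D = (k_n/2)(V_GS − V_t)² with V_GS = V_G − I_D·R_S = 5.31 − 1.5·I_D.
Substituting gives 1.46·I_D² − 7.07·I_D + 6.3 = 0, with roots I_D = 1.18 or 3.66 mA.
The root I_D = 3.66 mA gives V_GS = -0.172 V ≤ V_t, so take I_D = 1.18 mA.
Then V_GS = 3.55 V and V_DS = V_DD − I_D(R_D+R_S) = 13 − 1.18×2.7 = 9.82 V.
Saturation requires V_DS ≥ V_GS − V_t = 1.35 V; 9.82 ≥ 1.35 ✓.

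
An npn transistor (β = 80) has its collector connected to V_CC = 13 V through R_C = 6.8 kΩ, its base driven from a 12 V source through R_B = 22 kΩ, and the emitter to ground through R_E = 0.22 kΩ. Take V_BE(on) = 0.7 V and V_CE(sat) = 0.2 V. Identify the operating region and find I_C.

saturation; I_C ≈ 1.8 mA

Assume active: I_B = (12 − 0.7)/(22 + 81×0.22) = 0.284 mA, I_C = β·I_B = 22.7 mA.
Then V_CE = 13 − 22.7×6.8 − 23×0.22 = -146 V < 0.2 V — the active assumption fails.
Re-solve with V_CE = 0.2 V. KCL at the emitter: V_E/R_E = (V_BB−0.7−V_E)/R_B + (V_CC−0.2−V_E)/R_C, giving V_E = 0.506 V.
I_C = (V_CC − 0.2 − V_E)/R_C = (12.8 − 0.506)/6.8 = 1.81 mA.
Check: I_B = (11.3 − 0.506)/22 = 0.491 mA, and β·I_B = 39.3 mA > I_C, confirming saturation.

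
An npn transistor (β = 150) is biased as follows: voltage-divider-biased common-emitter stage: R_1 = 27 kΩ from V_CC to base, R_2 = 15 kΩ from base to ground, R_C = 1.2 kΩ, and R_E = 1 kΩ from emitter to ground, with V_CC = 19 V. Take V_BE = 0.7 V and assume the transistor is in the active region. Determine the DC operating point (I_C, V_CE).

Thevenize the base divider: V_Th = V_CC·R_2/(R_1+R_2) = 19×15/42 = 6.79 V, R_Th = R_1‖R_2 = 9.64 kΩ.
Base-emitter loop: V_Th = I_B·R_Th + V_BE + (β+1)I_B·R_E, so I_B = (6.79 − 0.7) / (9.64 + 151×1) = 0.0379 mA.
I_C = β·I_B = 150×0.0379 = 5.68 mA, and I_E = (β+1)I_B = 5.72 mA.
V_CE = V_CC − I_C·R_C − I_E·R_E = 19 − 5.68×1.2 − 5.72×1 = 6.46 V.
V_CE = 6.46 V > 0.2 V confirms active-region operation.

I_C ≈ 5.7 mA, V_CE ≈ 6.5 V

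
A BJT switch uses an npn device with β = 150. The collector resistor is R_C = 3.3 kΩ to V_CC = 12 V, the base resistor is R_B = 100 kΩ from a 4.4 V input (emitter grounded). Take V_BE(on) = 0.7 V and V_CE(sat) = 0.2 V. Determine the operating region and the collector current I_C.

saturation; I_C ≈ 3.6 mA

Assume active: I_B = (4.4 − 0.7)/100 = 0.037 mA, giving I_C = β·I_B = 5.55 mA.
But then V_CE = 12 − 5.55×3.3 = -6.32 V < V_CE(sat) = 0.2 V — impossible in the active region.
So the transistor is saturated. With V_CE = 0.2 V, I_C = (V_CC − 0.2)/R_C = 11.8/3.3 = 3.58 mA.
Check: β·I_B = 5.55 mA > I_C = 3.58 mA, confirming saturation.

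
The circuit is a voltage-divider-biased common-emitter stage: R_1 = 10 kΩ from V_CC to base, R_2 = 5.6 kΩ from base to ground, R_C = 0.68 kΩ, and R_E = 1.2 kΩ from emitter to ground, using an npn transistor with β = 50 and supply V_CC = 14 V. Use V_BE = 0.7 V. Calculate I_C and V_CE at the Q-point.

I_C ≈ 3.3 mA, V_CE ≈ 7.6 V

Thevenize the base divider: V_Th = V_CC·R_2/(R_1+R_2) = 14×5.6/15.6 = 5.03 V, R_Th = R_1‖R_2 = 3.59 kΩ.
Base-emitter loop: V_Th = I_B·R_Th + V_BE + (β+1)I_B·R_E, so I_B = (5.03 − 0.7) / (3.59 + 51×1.2) = 0.0668 mA.
I_C = β·I_B = 50×0.0668 = 3.34 mA, and I_E = (β+1)I_B = 3.4 mA.
V_CE = V_CC − I_C·R_C − I_E·R_E = 14 − 3.34×0.68 − 3.4×1.2 = 7.64 V.
V_CE = 7.64 V > 0.2 V confirms active-region operation.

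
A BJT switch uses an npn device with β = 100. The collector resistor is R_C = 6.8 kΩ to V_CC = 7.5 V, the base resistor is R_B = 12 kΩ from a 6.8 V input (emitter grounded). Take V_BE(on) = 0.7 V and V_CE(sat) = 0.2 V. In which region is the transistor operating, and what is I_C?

saturation; I_C ≈ 1.1 mA

Assume active: I_B = (6.8 − 0.7)/12 = 0.508 mA, giving I_C = β·I_B = 50.8 mA.
But then V_CE = 7.5 − 50.8×6.8 = -338 V < V_CE(sat) = 0.2 V — impossible in the active region.
So the transistor is saturated. With V_CE = 0.2 V, I_C = (V_CC − 0.2)/R_C = 7.3/6.8 = 1.07 mA.
Check: β·I_B = 50.8 mA > I_C = 1.07 mA, confirming saturation.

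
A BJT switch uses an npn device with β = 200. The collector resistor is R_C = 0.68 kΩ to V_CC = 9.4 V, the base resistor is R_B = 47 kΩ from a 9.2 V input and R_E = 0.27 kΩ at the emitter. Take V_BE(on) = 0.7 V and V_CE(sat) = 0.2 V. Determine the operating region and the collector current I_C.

Assume active: I_B = (9.2 − 0.7)/(47 + 201×0.27) = 0.0839 mA, I_C = β·I_B = 16.8 mA.
Then V_CE = 9.4 − 16.8×0.68 − 16.9×0.27 = -6.57 V < 0.2 V — the active assumption fails.
Re-solve with V_CE = 0.2 V. KCL at the emitter: V_E/R_E = (V_BB−0.7−V_E)/R_B + (V_CC−0.2−V_E)/R_C, giving V_E = 2.64 V.
I_C = (V_CC − 0.2 − V_E)/R_C = (9.2 − 2.64)/0.68 = 9.65 mA.
Check: I_B = (8.5 − 2.64)/47 = 0.125 mA, and β·I_B = 24.9 mA > I_C, confirming saturation.

saturation; I_C ≈ 9.6 mA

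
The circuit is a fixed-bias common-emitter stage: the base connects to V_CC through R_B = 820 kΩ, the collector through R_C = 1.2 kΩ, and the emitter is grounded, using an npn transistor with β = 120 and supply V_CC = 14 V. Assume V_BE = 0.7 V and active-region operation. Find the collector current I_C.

Base loop: V_CC = I_B·R_B + V_BE, so I_B = (14 − 0.7)/820 kΩ = 0.0162 mA.
In the active region I_C = β·I_B = 120 × 0.0162 = 1.95 mA.
Collector loop: V_CE = V_CC − I_C·R_C = 14 − 1.95×1.2 = 11.7 V.
Since V_CE = 11.7 V > V_CE(sat) ≈ 0.2 V, the transistor is in the active region as assumed.

I_C ≈ 1.9 mA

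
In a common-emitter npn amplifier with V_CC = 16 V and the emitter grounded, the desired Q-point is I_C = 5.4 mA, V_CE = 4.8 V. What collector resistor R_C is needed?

R_C ≈ 2.1 kΩ

Collector loop: V_CC = I_C·R_C + V_CE.
R_C = (V_CC − V_CE)/I_C = (16 − 4.8)/5.4 = 2.07 kΩ.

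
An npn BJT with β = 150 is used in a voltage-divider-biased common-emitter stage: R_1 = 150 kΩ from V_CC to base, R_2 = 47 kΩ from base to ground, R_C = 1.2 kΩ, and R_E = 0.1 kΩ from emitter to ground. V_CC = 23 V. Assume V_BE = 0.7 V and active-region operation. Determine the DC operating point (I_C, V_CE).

I_C ≈ 14 mA, V_CE ≈ 4.6 V

Thevenize the base divider: V_Th = V_CC·R_2/(R_1+R_2) = 23×47/197 = 5.49 V, R_Th = R_1‖R_2 = 35.8 kΩ.
Base-emitter loop: V_Th = I_B·R_Th + V_BE + (β+1)I_B·R_E, so I_B = (5.49 − 0.7) / (35.8 + 151×0.1) = 0.0941 mA.
I_C = β·I_B = 150×0.0941 = 14.1 mA, and I_E = (β+1)I_B = 14.2 mA.
V_CE = V_CC − I_C·R_C − I_E·R_E = 23 − 14.1×1.2 − 14.2×0.1 = 4.65 V.
V_CE = 4.65 V > 0.2 V confirms active-region operation.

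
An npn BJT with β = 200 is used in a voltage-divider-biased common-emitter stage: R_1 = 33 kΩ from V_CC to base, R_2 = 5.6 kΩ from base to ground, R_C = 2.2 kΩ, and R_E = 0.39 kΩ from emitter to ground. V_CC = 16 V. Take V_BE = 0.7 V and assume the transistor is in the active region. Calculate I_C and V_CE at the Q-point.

I_C ≈ 3.9 mA, V_CE ≈ 5.9 V

Thevenize the base divider: V_Th = V_CC·R_2/(R_1+R_2) = 16×5.6/38.6 = 2.32 V, R_Th = R_1‖R_2 = 4.79 kΩ.
Base-emitter loop: V_Th = I_B·R_Th + V_BE + (β+1)I_B·R_E, so I_B = (2.32 − 0.7) / (4.79 + 201×0.39) = 0.0195 mA.
I_C = β·I_B = 200×0.0195 = 3.9 mA, and I_E = (β+1)I_B = 3.92 mA.
V_CE = V_CC − I_C·R_C − I_E·R_E = 16 − 3.9×2.2 − 3.92×0.39 = 5.9 V.
V_CE = 5.9 V > 0.2 V confirms active-region operation.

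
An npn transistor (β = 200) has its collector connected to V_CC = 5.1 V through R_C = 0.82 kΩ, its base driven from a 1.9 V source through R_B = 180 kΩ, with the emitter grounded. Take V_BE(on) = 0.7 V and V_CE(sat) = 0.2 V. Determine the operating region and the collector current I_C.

active; I_C ≈ 1.3 mA

Assume active. Base-emitter loop: I_B = (V_BB − V_BE)/R_B = (1.9 − 0.7)/180 = 0.00667 mA.
I_C = β·I_B = 200×0.00667 = 1.33 mA.
V_CE = V_CC − I_C·R_C = 5.1 − 1.33×0.82 = 4.01 V > V_CE(sat), so the active-region assumption holds.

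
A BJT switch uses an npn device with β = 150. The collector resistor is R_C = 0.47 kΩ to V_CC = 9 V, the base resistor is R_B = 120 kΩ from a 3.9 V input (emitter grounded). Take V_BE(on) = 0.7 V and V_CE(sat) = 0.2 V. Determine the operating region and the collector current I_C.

Assume active. Base-emitter loop: I_B = (V_BB − V_BE)/R_B = (3.9 − 0.7)/120 = 0.0267 mA.
I_C = β·I_B = 150×0.0267 = 4 mA.
V_CE = V_CC − I_C·R_C = 9 − 4×0.47 = 7.12 V > V_CE(sat), so the active-region assumption holds.

active; I_C ≈ 4 mA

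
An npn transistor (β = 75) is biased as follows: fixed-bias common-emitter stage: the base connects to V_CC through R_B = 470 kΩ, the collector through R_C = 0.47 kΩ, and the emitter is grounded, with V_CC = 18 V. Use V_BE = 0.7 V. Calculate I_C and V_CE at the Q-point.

I_C ≈ 2.8 mA, V_CE ≈ 17 V

Base loop: V_CC = I_B·R_B + V_BE, so I_B = (18 − 0.7)/470 kΩ = 0.0368 mA.
In the active region I_C = β·I_B = 75 × 0.0368 = 2.76 mA.
Collector loop: V_CE = V_CC − I_C·R_C = 18 − 2.76×0.47 = 16.7 V.
Since V_CE = 16.7 V > V_CE(sat) ≈ 0.2 V, the transistor is in the active region as assumed.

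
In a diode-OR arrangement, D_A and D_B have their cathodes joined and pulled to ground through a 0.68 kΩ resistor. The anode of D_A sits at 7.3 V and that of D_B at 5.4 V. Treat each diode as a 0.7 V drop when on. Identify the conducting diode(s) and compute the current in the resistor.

Assume both conduct. Then node N would need to be at both 7.3−0.7 = 6.6 V and 5.4−0.7 = 4.7 V, which is impossible.
Assume only D_A conducts: V_N = 7.3 − 0.7 = 6.6 V, so I_R = 6.6/0.68 = 9.71 mA.
Check D_B: its anode-to-cathode voltage is 5.4 − 6.6 = -1.2 V < 0.7 V, so it is off. The assumption is consistent.

Only D_A conducts; I_R ≈ 9.7 mA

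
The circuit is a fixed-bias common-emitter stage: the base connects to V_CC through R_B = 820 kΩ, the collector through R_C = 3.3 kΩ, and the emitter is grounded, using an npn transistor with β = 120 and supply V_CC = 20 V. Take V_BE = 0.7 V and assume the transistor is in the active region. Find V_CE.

V_CE ≈ 11 V

Base loop: V_CC = I_B·R_B + V_BE, so I_B = (20 − 0.7)/820 kΩ = 0.0235 mA.
In the active region I_C = β·I_B = 120 × 0.0235 = 2.82 mA.
Collector loop: V_CE = V_CC − I_C·R_C = 20 − 2.82×3.3 = 10.7 V.
Since V_CE = 10.7 V > V_CE(sat) ≈ 0.2 V, the transistor is in the active region as assumed.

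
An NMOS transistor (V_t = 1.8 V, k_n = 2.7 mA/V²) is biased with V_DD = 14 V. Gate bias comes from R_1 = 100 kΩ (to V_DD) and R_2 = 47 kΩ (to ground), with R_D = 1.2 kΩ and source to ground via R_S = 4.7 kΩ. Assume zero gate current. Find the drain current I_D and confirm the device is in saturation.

V_G = V_DD·R_2/(R_1+R_2) = 14×47/147 = 4.48 V.
Assume saturation: I_D = (k_n/2)(V_GS − V_t)² with V_GS = V_G − I_D·R_S = 4.48 − 4.7·I_D.
Substituting gives 29.8·I_D² − 35·I_D + 9.67 = 0, with roots I_D = 0.447 or 0.725 mA.
The root I_D = 0.725 mA gives V_GS = 1.07 V ≤ V_t, so take I_D = 0.447 mA.
Then V_GS = 2.38 V and V_DS = V_DD − I_D(R_D+R_S) = 14 − 0.447×5.9 = 11.4 V.
Saturation requires V_DS ≥ V_GS − V_t = 0.575 V; 11.4 ≥ 0.575 ✓.

I_D ≈ 0.45 mA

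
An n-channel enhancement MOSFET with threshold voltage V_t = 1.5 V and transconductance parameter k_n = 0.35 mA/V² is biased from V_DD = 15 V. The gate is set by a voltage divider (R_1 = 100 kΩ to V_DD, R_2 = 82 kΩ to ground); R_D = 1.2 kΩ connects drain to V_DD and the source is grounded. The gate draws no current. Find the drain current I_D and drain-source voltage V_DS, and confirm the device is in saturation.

I_D ≈ 4.8 mA, V_DS ≈ 9.2 V

V_G = V_DD·R_2/(R_1+R_2) = 15×82/182 = 6.76 V. With the source grounded, V_GS = V_G = 6.76 V.
Assume saturation: I_D = (k_n/2)(V_GS − V_t)² = (0.35/2)×(6.76 − 1.5)² = 0.175×5.26² = 4.84 mA.
V_DS = V_DD − I_D·R_D = 15 − 4.84×1.2 = 9.19 V.
Saturation requires V_DS ≥ V_GS − V_t = 5.26 V; 9.19 ≥ 5.26 ✓.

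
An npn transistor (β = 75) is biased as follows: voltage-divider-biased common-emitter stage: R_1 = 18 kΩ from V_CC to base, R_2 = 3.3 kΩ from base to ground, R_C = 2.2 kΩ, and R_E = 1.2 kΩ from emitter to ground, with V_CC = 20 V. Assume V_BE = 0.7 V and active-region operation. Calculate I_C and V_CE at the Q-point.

I_C ≈ 1.9 mA, V_CE ≈ 13 V

Thevenize the base divider: V_Th = V_CC·R_2/(R_1+R_2) = 20×3.3/21.3 = 3.1 V, R_Th = R_1‖R_2 = 2.79 kΩ.
Base-emitter loop: V_Th = I_B·R_Th + V_BE + (β+1)I_B·R_E, so I_B = (3.1 − 0.7) / (2.79 + 76×1.2) = 0.0255 mA.
I_C = β·I_B = 75×0.0255 = 1.91 mA, and I_E = (β+1)I_B = 1.94 mA.
V_CE = V_CC − I_C·R_C − I_E·R_E = 20 − 1.91×2.2 − 1.94×1.2 = 13.5 V.
V_CE = 13.5 V > 0.2 V confirms active-region operation.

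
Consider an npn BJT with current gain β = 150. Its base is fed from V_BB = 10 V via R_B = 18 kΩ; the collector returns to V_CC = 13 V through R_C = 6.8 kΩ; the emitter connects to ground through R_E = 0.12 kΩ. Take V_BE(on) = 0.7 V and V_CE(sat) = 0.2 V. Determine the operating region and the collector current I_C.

saturation; I_C ≈ 1.8 mA

Assume active: I_B = (10 − 0.7)/(18 + 151×0.12) = 0.257 mA, I_C = β·I_B = 38.6 mA.
Then V_CE = 13 − 38.6×6.8 − 38.9×0.12 = -254 V < 0.2 V — the active assumption fails.
Re-solve with V_CE = 0.2 V. KCL at the emitter: V_E/R_E = (V_BB−0.7−V_E)/R_B + (V_CC−0.2−V_E)/R_C, giving V_E = 0.281 V.
I_C = (V_CC − 0.2 − V_E)/R_C = (12.8 − 0.281)/6.8 = 1.84 mA.
Check: I_B = (9.3 − 0.281)/18 = 0.501 mA, and β·I_B = 75.2 mA > I_C, confirming saturation.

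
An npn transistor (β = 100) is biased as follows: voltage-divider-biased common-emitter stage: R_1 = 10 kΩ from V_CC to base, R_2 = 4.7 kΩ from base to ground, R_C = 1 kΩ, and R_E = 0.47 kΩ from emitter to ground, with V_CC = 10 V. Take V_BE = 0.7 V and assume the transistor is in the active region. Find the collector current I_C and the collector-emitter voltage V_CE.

Thevenize the base divider: V_Th = V_CC·R_2/(R_1+R_2) = 10×4.7/14.7 = 3.2 V, R_Th = R_1‖R_2 = 3.2 kΩ.
Base-emitter loop: V_Th = I_B·R_Th + V_BE + (β+1)I_B·R_E, so I_B = (3.2 − 0.7) / (3.2 + 101×0.47) = 0.0493 mA.
I_C = β·I_B = 100×0.0493 = 4.93 mA, and I_E = (β+1)I_B = 4.98 mA.
V_CE = V_CC − I_C·R_C − I_E·R_E = 10 − 4.93×1 − 4.98×0.47 = 2.73 V.
V_CE = 2.73 V > 0.2 V confirms active-region operation.

I_C ≈ 4.9 mA, V_CE ≈ 2.7 V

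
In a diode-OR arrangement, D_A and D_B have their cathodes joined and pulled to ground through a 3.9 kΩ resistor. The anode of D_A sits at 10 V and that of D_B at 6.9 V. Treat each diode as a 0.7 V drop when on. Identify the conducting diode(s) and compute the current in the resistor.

Assume both conduct. Then node N would need to be at both 10−0.7 = 9.3 V and 6.9−0.7 = 6.2 V, which is impossible.
Assume only D_A conducts: V_N = 10 − 0.7 = 9.3 V, so I_R = 9.3/3.9 = 2.38 mA.
Check D_B: its anode-to-cathode voltage is 6.9 − 9.3 = -2.4 V < 0.7 V, so it is off. The assumption is consistent.

Only D_A conducts; I_R ≈ 2.4 mA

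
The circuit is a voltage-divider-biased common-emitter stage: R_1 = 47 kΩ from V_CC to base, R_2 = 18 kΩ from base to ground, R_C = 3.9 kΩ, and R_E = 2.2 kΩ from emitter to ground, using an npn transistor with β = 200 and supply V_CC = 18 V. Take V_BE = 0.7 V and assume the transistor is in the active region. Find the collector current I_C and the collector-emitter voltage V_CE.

I_C ≈ 1.9 mA, V_CE ≈ 6.5 V

Thevenize the base divider: V_Th = V_CC·R_2/(R_1+R_2) = 18×18/65 = 4.98 V, R_Th = R_1‖R_2 = 13 kΩ.
Base-emitter loop: V_Th = I_B·R_Th + V_BE + (β+1)I_B·R_E, so I_B = (4.98 − 0.7) / (13 + 201×2.2) = 0.00941 mA.
I_C = β·I_B = 200×0.00941 = 1.88 mA, and I_E = (β+1)I_B = 1.89 mA.
V_CE = V_CC − I_C·R_C − I_E·R_E = 18 − 1.88×3.9 − 1.89×2.2 = 6.5 V.
V_CE = 6.5 V > 0.2 V confirms active-region operation.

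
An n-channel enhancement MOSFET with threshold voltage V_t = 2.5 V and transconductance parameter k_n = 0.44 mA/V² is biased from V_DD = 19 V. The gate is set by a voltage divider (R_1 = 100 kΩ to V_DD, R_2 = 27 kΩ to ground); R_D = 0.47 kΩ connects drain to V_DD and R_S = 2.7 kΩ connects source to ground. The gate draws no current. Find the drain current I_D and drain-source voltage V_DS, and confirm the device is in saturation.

V_G = V_DD·R_2/(R_1+R_2) = 19×27/127 = 4.04 V.
Assume saturation: I_D = (k_n/2)(V_GS − V_t)² with V_GS = V_G − I_D·R_S = 4.04 − 2.7·I_D.
Substituting gives 1.6·I_D² − 2.83·I_D + 0.521 = 0, with roots I_D = 0.209 or 1.55 mA.
The root I_D = 1.55 mA gives V_GS = -0.158 V ≤ V_t, so take I_D = 0.209 mA.
Then V_GS = 3.47 V and V_DS = V_DD − I_D(R_D+R_S) = 19 − 0.209×3.17 = 18.3 V.
Saturation requires V_DS ≥ V_GS − V_t = 0.975 V; 18.3 ≥ 0.975 ✓.

I_D ≈ 0.21 mA, V_DS ≈ 18 V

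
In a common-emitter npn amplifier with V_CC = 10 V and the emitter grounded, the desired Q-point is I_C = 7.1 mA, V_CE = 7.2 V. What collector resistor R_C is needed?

R_C ≈ 0.39 kΩ

Collector loop: V_CC = I_C·R_C + V_CE.
R_C = (V_CC − V_CE)/I_C = (10 − 7.2)/7.1 = 0.394 kΩ.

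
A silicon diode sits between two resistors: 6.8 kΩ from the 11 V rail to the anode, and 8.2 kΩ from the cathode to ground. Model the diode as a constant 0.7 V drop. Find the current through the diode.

I ≈ 0.69 mA

The two resistors are in series with the diode, so KVL gives 11 = I·6.8 + 0.7 + I·8.2.
I = (11 − 0.7) / (6.8 + 8.2) kΩ = 10.3 / 15 = 0.687 mA.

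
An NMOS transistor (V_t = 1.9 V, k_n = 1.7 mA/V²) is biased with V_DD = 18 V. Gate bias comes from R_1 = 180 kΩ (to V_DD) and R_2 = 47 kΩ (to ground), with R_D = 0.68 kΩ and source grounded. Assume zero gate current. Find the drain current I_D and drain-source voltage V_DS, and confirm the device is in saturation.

I_D ≈ 2.8 mA, V_DS ≈ 16 V

V_G = V_DD·R_2/(R_1+R_2) = 18×47/227 = 3.73 V. With the source grounded, V_GS = V_G = 3.73 V.
Assume saturation: I_D = (k_n/2)(V_GS − V_t)² = (1.7/2)×(3.73 − 1.9)² = 0.85×1.83² = 2.84 mA.
V_DS = V_DD − I_D·R_D = 18 − 2.84×0.68 = 16.1 V.
Saturation requires V_DS ≥ V_GS − V_t = 1.83 V; 16.1 ≥ 1.83 ✓.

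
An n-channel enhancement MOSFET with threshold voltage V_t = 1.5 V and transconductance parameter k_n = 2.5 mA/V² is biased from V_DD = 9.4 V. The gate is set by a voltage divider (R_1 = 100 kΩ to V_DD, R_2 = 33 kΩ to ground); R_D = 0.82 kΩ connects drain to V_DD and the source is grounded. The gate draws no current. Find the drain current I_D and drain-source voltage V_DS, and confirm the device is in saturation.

I_D ≈ 0.87 mA, V_DS ≈ 8.7 V

V_G = V_DD·R_2/(R_1+R_2) = 9.4×33/133 = 2.33 V. With the source grounded, V_GS = V_G = 2.33 V.
Assume saturation: I_D = (k_n/2)(V_GS − V_t)² = (2.5/2)×(2.33 − 1.5)² = 1.25×0.832² = 0.866 mA.
V_DS = V_DD − I_D·R_D = 9.4 − 0.866×0.82 = 8.69 V.
Saturation requires V_DS ≥ V_GS − V_t = 0.832 V; 8.69 ≥ 0.832 ✓.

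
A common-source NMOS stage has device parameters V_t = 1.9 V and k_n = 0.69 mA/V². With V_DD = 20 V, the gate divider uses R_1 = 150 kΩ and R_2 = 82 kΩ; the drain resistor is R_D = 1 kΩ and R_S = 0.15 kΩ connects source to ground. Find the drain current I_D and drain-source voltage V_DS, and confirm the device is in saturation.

I_D ≈ 6.2 mA, V_DS ≈ 13 V

V_G = V_DD·R_2/(R_1+R_2) = 20×82/232 = 7.07 V.
Assume saturation: I_D = (k_n/2)(V_GS − V_t)² with V_GS = V_G − I_D·R_S = 7.07 − 0.15·I_D.
Substituting gives 0.00776·I_D² − 1.53·I_D + 9.22 = 0, with roots I_D = 6.2 or 192 mA.
The root I_D = 192 mA gives V_GS = -21.7 V ≤ V_t, so take I_D = 6.2 mA.
Then V_GS = 6.14 V and V_DS = V_DD − I_D(R_D+R_S) = 20 − 6.2×1.15 = 12.9 V.
Saturation requires V_DS ≥ V_GS − V_t = 4.24 V; 12.9 ≥ 4.24 ✓.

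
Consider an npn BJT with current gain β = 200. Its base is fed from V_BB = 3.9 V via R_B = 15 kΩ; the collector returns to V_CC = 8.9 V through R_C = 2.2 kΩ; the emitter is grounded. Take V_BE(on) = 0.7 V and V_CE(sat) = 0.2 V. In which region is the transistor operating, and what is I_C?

Assume active: I_B = (3.9 − 0.7)/15 = 0.213 mA, giving I_C = β·I_B = 42.7 mA.
But then V_CE = 8.9 − 42.7×2.2 = -85 V < V_CE(sat) = 0.2 V — impossible in the active region.
So the transistor is saturated. With V_CE = 0.2 V, I_C = (V_CC − 0.2)/R_C = 8.7/2.2 = 3.95 mA.
Check: β·I_B = 42.7 mA > I_C = 3.95 mA, confirming saturation.

saturation; I_C ≈ 4 mA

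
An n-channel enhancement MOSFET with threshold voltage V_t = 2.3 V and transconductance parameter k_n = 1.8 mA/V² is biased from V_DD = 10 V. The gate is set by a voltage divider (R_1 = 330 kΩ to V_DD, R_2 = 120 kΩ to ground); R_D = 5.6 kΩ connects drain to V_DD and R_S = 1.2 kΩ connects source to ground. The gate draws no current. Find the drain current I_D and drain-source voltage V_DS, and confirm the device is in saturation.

V_G = V_DD·R_2/(R_1+R_2) = 10×120/450 = 2.67 V.
Assume saturation: I_D = (k_n/2)(V_GS − V_t)² with V_GS = V_G − I_D·R_S = 2.67 − 1.2·I_D.
Substituting gives 1.3·I_D² − 1.79·I_D + 0.121 = 0, with roots I_D = 0.0712 or 1.31 mA.
The root I_D = 1.31 mA gives V_GS = 1.09 V ≤ V_t, so take I_D = 0.0712 mA.
Then V_GS = 2.58 V and V_DS = V_DD − I_D(R_D+R_S) = 10 − 0.0712×6.8 = 9.52 V.
Saturation requires V_DS ≥ V_GS − V_t = 0.281 V; 9.52 ≥ 0.281 ✓.

I_D ≈ 0.071 mA, V_DS ≈ 9.5 V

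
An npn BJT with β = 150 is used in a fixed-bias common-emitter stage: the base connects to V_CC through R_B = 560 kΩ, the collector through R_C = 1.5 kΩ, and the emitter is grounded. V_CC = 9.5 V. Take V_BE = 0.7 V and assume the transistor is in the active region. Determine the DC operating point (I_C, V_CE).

Base loop: V_CC = I_B·R_B + V_BE, so I_B = (9.5 − 0.7)/560 kΩ = 0.0157 mA.
In the active region I_C = β·I_B = 150 × 0.0157 = 2.36 mA.
Collector loop: V_CE = V_CC − I_C·R_C = 9.5 − 2.36×1.5 = 5.96 V.
Since V_CE = 5.96 V > V_CE(sat) ≈ 0.2 V, the transistor is in the active region as assumed.

I_C ≈ 2.4 mA, V_CE ≈ 6 V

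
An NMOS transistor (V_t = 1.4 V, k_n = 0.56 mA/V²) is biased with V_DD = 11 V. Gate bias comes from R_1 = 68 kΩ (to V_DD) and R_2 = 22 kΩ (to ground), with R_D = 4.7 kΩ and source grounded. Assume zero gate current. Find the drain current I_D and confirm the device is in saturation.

I_D ≈ 0.47 mA

V_G = V_DD·R_2/(R_1+R_2) = 11×22/90 = 2.69 V. With the source grounded, V_GS = V_G = 2.69 V.
Assume saturation: I_D = (k_n/2)(V_GS − V_t)² = (0.56/2)×(2.69 − 1.4)² = 0.28×1.29² = 0.465 mA.
V_DS = V_DD − I_D·R_D = 11 − 0.465×4.7 = 8.81 V.
Saturation requires V_DS ≥ V_GS − V_t = 1.29 V; 8.81 ≥ 1.29 ✓.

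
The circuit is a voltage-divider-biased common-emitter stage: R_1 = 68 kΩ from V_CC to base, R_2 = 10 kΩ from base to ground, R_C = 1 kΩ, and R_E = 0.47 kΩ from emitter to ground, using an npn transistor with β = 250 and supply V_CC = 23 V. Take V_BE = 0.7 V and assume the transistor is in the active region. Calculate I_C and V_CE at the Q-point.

I_C ≈ 4.4 mA, V_CE ≈ 16 V

Thevenize the base divider: V_Th = V_CC·R_2/(R_1+R_2) = 23×10/78 = 2.95 V, R_Th = R_1‖R_2 = 8.72 kΩ.
Base-emitter loop: V_Th = I_B·R_Th + V_BE + (β+1)I_B·R_E, so I_B = (2.95 − 0.7) / (8.72 + 251×0.47) = 0.0178 mA.
I_C = β·I_B = 250×0.0178 = 4.44 mA, and I_E = (β+1)I_B = 4.46 mA.
V_CE = V_CC − I_C·R_C − I_E·R_E = 23 − 4.44×1 − 4.46×0.47 = 16.5 V.
V_CE = 16.5 V > 0.2 V confirms active-region operation.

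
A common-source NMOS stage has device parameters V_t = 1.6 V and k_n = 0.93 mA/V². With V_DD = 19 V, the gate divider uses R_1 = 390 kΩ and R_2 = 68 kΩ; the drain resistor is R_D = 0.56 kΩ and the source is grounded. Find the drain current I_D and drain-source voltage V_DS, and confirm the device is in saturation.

V_G = V_DD·R_2/(R_1+R_2) = 19×68/458 = 2.82 V. With the source grounded, V_GS = V_G = 2.82 V.
Assume saturation: I_D = (k_n/2)(V_GS − V_t)² = (0.93/2)×(2.82 − 1.6)² = 0.465×1.22² = 0.693 mA.
V_DS = V_DD − I_D·R_D = 19 − 0.693×0.56 = 18.6 V.
Saturation requires V_DS ≥ V_GS − V_t = 1.22 V; 18.6 ≥ 1.22 ✓.

I_D ≈ 0.69 mA, V_DS ≈ 19 V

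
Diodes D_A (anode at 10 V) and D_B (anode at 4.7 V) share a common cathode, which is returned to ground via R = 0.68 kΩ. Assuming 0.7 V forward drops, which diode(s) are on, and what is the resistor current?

Only D_A conducts; I_R ≈ 14 mA

Assume both conduct. Then node N would need to be at both 10−0.7 = 9.3 V and 4.7−0.7 = 4 V, which is impossible.
Assume only D_A conducts: V_N = 10 − 0.7 = 9.3 V, so I_R = 9.3/0.68 = 13.7 mA.
Check D_B: its anode-to-cathode voltage is 4.7 − 9.3 = -4.6 V < 0.7 V, so it is off. The assumption is consistent.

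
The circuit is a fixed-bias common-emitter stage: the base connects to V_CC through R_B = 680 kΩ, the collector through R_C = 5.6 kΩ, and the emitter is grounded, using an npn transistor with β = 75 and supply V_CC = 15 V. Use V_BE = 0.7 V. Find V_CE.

Base loop: V_CC = I_B·R_B + V_BE, so I_B = (15 − 0.7)/680 kΩ = 0.021 mA.
In the active region I_C = β·I_B = 75 × 0.021 = 1.58 mA.
Collector loop: V_CE = V_CC − I_C·R_C = 15 − 1.58×5.6 = 6.17 V.
Since V_CE = 6.17 V > V_CE(sat) ≈ 0.2 V, the transistor is in the active region as assumed.

V_CE ≈ 6.2 V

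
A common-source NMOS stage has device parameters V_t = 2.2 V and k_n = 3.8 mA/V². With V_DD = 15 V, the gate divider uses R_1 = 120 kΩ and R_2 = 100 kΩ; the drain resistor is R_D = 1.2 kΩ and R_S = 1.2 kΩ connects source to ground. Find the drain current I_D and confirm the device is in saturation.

V_G = V_DD·R_2/(R_1+R_2) = 15×100/220 = 6.82 V.
Assume saturation: I_D = (k_n/2)(V_GS − V_t)² with V_GS = V_G − I_D·R_S = 6.82 − 1.2·I_D.
Substituting gives 2.74·I_D² − 22.1·I_D + 40.5 = 0, with roots I_D = 2.83 or 5.23 mA.
The root I_D = 5.23 mA gives V_GS = 0.541 V ≤ V_t, so take I_D = 2.83 mA.
Then V_GS = 3.42 V and V_DS = V_DD − I_D(R_D+R_S) = 15 − 2.83×2.4 = 8.21 V.
Saturation requires V_DS ≥ V_GS − V_t = 1.22 V; 8.21 ≥ 1.22 ✓.

I_D ≈ 2.8 mA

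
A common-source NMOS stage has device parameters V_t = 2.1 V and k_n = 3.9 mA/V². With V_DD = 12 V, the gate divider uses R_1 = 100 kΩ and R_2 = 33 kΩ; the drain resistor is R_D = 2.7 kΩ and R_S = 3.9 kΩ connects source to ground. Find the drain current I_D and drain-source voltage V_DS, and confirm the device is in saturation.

I_D ≈ 0.15 mA, V_DS ≈ 11 V

V_G = V_DD·R_2/(R_1+R_2) = 12×33/133 = 2.98 V.
Assume saturation: I_D = (k_n/2)(V_GS − V_t)² with V_GS = V_G − I_D·R_S = 2.98 − 3.9·I_D.
Substituting gives 29.7·I_D² − 14.3·I_D + 1.5 = 0, with roots I_D = 0.153 or 0.331 mA.
The root I_D = 0.331 mA gives V_GS = 1.69 V ≤ V_t, so take I_D = 0.153 mA.
Then V_GS = 2.38 V and V_DS = V_DD − I_D(R_D+R_S) = 12 − 0.153×6.6 = 11 V.
Saturation requires V_DS ≥ V_GS − V_t = 0.28 V; 11 ≥ 0.28 ✓.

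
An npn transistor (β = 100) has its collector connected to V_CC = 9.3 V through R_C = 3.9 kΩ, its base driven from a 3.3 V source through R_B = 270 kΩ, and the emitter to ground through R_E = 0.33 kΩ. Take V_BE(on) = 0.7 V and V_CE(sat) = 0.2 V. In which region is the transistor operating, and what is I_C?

Assume active. Base-emitter loop: I_B = (V_BB − V_BE)/(R_B + (β+1)R_E) = (3.3 − 0.7)/(270 + 101×0.33) = 0.00857 mA.
I_C = β·I_B = 100×0.00857 = 0.857 mA.
V_CE = V_CC − I_C·R_C − I_E·R_E = 9.3 − 0.857×3.9 − 0.866×0.33 = 5.67 V > V_CE(sat), so the active-region assumption holds.

active; I_C ≈ 0.86 mA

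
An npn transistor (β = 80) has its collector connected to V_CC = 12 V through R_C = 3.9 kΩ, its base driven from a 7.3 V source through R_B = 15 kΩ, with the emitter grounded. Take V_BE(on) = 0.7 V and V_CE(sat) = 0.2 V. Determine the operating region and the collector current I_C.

saturation; I_C ≈ 3 mA

Assume active: I_B = (7.3 − 0.7)/15 = 0.44 mA, giving I_C = β·I_B = 35.2 mA.
But then V_CE = 12 − 35.2×3.9 = -125 V < V_CE(sat) = 0.2 V — impossible in the active region.
So the transistor is saturated. With V_CE = 0.2 V, I_C = (V_CC − 0.2)/R_C = 11.8/3.9 = 3.03 mA.
Check: β·I_B = 35.2 mA > I_C = 3.03 mA, confirming saturation.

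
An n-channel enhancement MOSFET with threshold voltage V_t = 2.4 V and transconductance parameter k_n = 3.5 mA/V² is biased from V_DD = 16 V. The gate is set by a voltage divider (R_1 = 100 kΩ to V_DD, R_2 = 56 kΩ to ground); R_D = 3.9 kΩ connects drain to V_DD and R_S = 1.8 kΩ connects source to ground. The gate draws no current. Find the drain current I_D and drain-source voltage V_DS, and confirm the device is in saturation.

V_G = V_DD·R_2/(R_1+R_2) = 16×56/156 = 5.74 V.
Assume saturation: I_D = (k_n/2)(V_GS − V_t)² with V_GS = V_G − I_D·R_S = 5.74 − 1.8·I_D.
Substituting gives 5.67·I_D² − 22.1·I_D + 19.6 = 0, with roots I_D = 1.37 or 2.52 mA.
The root I_D = 2.52 mA gives V_GS = 1.2 V ≤ V_t, so take I_D = 1.37 mA.
Then V_GS = 3.28 V and V_DS = V_DD − I_D(R_D+R_S) = 16 − 1.37×5.7 = 8.21 V.
Saturation requires V_DS ≥ V_GS − V_t = 0.884 V; 8.21 ≥ 0.884 ✓.

I_D ≈ 1.4 mA, V_DS ≈ 8.2 V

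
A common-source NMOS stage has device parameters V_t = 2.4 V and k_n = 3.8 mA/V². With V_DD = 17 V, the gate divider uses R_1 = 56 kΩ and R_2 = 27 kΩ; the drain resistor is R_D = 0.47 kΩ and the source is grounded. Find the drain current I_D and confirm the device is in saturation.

V_G = V_DD·R_2/(R_1+R_2) = 17×27/83 = 5.53 V. With the source grounded, V_GS = V_G = 5.53 V.
Assume saturation: I_D = (k_n/2)(V_GS − V_t)² = (3.8/2)×(5.53 − 2.4)² = 1.9×3.13² = 18.6 mA.
V_DS = V_DD − I_D·R_D = 17 − 18.6×0.47 = 8.25 V.
Saturation requires V_DS ≥ V_GS − V_t = 3.13 V; 8.25 ≥ 3.13 ✓.

I_D ≈ 19 mA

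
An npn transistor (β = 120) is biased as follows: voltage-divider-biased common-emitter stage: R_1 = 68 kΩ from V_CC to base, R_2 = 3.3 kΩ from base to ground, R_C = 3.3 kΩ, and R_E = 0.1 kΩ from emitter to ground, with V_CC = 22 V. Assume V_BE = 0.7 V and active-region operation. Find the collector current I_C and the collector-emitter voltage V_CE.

I_C ≈ 2.5 mA, V_CE ≈ 13 V

Thevenize the base divider: V_Th = V_CC·R_2/(R_1+R_2) = 22×3.3/71.3 = 1.02 V, R_Th = R_1‖R_2 = 3.15 kΩ.
Base-emitter loop: V_Th = I_B·R_Th + V_BE + (β+1)I_B·R_E, so I_B = (1.02 − 0.7) / (3.15 + 121×0.1) = 0.0209 mA.
I_C = β·I_B = 120×0.0209 = 2.5 mA, and I_E = (β+1)I_B = 2.53 mA.
V_CE = V_CC − I_C·R_C − I_E·R_E = 22 − 2.5×3.3 − 2.53×0.1 = 13.5 V.
V_CE = 13.5 V > 0.2 V confirms active-region operation.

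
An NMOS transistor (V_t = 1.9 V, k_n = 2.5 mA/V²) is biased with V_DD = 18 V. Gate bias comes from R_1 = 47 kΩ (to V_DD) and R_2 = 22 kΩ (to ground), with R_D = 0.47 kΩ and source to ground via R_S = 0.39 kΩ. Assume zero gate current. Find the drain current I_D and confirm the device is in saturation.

V_G = V_DD·R_2/(R_1+R_2) = 18×22/69 = 5.74 V.
Assume saturation: I_D = (k_n/2)(V_GS − V_t)² with V_GS = V_G − I_D·R_S = 5.74 − 0.39·I_D.
Substituting gives 0.19·I_D² − 4.74·I_D + 18.4 = 0, with roots I_D = 4.81 or 20.1 mA.
The root I_D = 20.1 mA gives V_GS = -2.11 V ≤ V_t, so take I_D = 4.81 mA.
Then V_GS = 3.86 V and V_DS = V_DD − I_D(R_D+R_S) = 18 − 4.81×0.86 = 13.9 V.
Saturation requires V_DS ≥ V_GS − V_t = 1.96 V; 13.9 ≥ 1.96 ✓.

I_D ≈ 4.8 mA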